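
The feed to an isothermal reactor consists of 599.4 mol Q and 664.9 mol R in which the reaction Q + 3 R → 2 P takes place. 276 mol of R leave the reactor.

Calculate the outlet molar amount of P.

259 mol

For R: n = n₀ − 3ξ → 276 = 664.9 − 3ξ, giving ξ = 129.6 mol.
Outlet amounts (n = n₀ + ν ξ):
  Q: 599.4 − 1(129.6) = 469.8
  R: 664.9 − 3(129.6) = 276
  P: 0 + 2(129.6) = 259.3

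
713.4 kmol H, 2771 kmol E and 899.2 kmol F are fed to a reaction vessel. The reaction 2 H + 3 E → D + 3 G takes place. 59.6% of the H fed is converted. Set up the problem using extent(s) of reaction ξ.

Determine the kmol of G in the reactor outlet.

638 kmol

H reacted = 0.596 × 713.4 = 425.2 kmol; ν_H = −2, so ξ = 425.2/2 = 212.6 kmol.
Outlet amounts (n = n₀ + ν ξ):
  H: 713.4 − 2(212.6) = 288.2
  E: 2771 − 3(212.6) = 2133
  D: 0 + 1(212.6) = 212.6
  G: 0 + 3(212.6) = 637.8
  F: 899.2 (inert)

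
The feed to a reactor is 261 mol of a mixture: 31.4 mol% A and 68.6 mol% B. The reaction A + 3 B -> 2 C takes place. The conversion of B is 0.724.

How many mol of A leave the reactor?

38.7 mol

B reacted = 0.724 × 179 = 129.6 mol; ν_B = −3, so ξ = 129.6/3 = 43.21 mol.
Outlet amounts (n = n₀ + ν ξ):
  A: 81.95 − 1(43.21) = 38.74
  B: 179 − 3(43.21) = 49.42
  C: 0 + 2(43.21) = 86.42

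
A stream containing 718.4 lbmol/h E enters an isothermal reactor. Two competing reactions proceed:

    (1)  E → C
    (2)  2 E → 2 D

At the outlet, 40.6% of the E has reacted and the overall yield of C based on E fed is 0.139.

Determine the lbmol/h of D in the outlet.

192 lbmol/h

Yield of C: 1ξ₁ / 718.4 = 0.139 → ξ₁ = 99.86 lbmol/h.
Conversion of E: 1ξ₁ + 2ξ₂ = 0.406 × 718.4 = 291.7 → ξ₂ = 95.91 lbmol/h.
Outlet amounts (n = n₀ + Σ ν·ξ):
  E: 718.4 − 1(99.86) − 2(95.91) = 426.7
  C: 0 + 1(99.86) = 99.86
  D: 0 + 2(95.91) = 191.8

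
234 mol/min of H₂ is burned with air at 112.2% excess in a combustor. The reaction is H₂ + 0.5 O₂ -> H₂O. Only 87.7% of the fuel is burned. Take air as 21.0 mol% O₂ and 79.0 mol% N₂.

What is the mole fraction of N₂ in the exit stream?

Stoichiometric O₂ = 0.5 × 234 = 117 mol/min; O₂ fed = 117 × 2.122 = 248.3 mol/min.
N₂ fed = 248.3 × 79/21 = 934 mol/min.
Fuel reacted = 0.877 × 234 → ξ = 205.2 mol/min.
Outlet (n = n₀ + ν ξ):
  H₂: 234 − 1(205.2) = 28.78
  O₂: 248.3 − 0.5(205.2) = 145.7
  N₂: 934 (inert)
  H₂O: 0 + 1(205.2) = 205.2
Total out = 1314 mol/min; y_N₂ = 934 / 1314 = 0.711.

0.711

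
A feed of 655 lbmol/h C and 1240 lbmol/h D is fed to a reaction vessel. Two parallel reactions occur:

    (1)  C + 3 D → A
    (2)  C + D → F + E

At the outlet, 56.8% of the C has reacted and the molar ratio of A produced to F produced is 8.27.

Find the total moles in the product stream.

899 lbmol/h

Conversion of C: C consumed = 0.568 × 655 = 372 lbmol/h = 1ξ₁ + 1ξ₂.
Selectivity: 1ξ₁ / (1ξ₂) = 8.27 → ξ₁ = 8.27 ξ₂.
Substitute: (1·8.27 + 1) ξ₂ = 372 → ξ₂ = 40.13 lbmol/h, ξ₁ = 331.9 lbmol/h.
Outlet amounts (n = n₀ + Σ ν·ξ):
  C: 655 − 1(331.9) − 1(40.13) = 283
  D: 1240 − 3(331.9) − 1(40.13) = 204.1
  A: 0 + 1(331.9) = 331.9
  F: 0 + 1(40.13) = 40.13
  E: 0 + 1(40.13) = 40.13
Total out = 283 + 204.1 + 331.9 + 40.13 + 40.13 = 899.3 lbmol/h.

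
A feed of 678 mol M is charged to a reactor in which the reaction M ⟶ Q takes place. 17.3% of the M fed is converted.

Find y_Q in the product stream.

0.173

M reacted = 0.173 × 678 = 117.3 mol; ν_M = −1, so ξ = 117.3/1 = 117.3 mol.
Outlet amounts (n = n₀ + ν ξ):
  M: 678 − 1(117.3) = 560.7
  Q: 0 + 1(117.3) = 117.3
Total out = 678 mol; y_Q = 117.3 / 678 = 0.173.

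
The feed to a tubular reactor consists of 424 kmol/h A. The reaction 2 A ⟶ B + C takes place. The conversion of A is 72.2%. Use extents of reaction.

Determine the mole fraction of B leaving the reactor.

A reacted = 0.722 × 424 = 306.1 kmol/h; ν_A = −2, so ξ = 306.1/2 = 153.1 kmol/h.
Outlet amounts (n = n₀ + ν ξ):
  A: 424 − 2(153.1) = 117.9
  B: 0 + 1(153.1) = 153.1
  C: 0 + 1(153.1) = 153.1
Total out = 424 kmol/h; y_B = 153.1 / 424 = 0.361.

0.361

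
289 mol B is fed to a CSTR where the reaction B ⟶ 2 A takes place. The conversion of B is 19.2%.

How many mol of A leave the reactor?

B reacted = 0.192 × 289 = 55.49 mol; ν_B = −1, so ξ = 55.49/1 = 55.49 mol.
Outlet amounts (n = n₀ + ν ξ):
  B: 289 − 1(55.49) = 233.5
  A: 0 + 2(55.49) = 111

111 mol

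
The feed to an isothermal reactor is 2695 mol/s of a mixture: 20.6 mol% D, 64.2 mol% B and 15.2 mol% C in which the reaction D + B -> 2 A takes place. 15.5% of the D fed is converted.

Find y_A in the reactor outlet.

D reacted = 0.155 × 555.2 = 86.05 mol/s; ν_D = −1, so ξ = 86.05/1 = 86.05 mol/s.
Outlet amounts (n = n₀ + ν ξ):
  D: 555.2 − 1(86.05) = 469.1
  B: 1730 − 1(86.05) = 1644
  A: 0 + 2(86.05) = 172.1
  C: 409.6 (inert)
Total out = 2695 mol/s; y_A = 172.1 / 2695 = 0.06386.

0.0639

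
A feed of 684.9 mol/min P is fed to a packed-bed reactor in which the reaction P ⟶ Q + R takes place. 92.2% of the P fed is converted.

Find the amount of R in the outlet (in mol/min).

631 mol/min

P reacted = 0.922 × 684.9 = 631.5 mol/min; ν_P = −1, so ξ = 631.5/1 = 631.5 mol/min.
Outlet amounts (n = n₀ + ν ξ):
  P: 684.9 − 1(631.5) = 53.42
  Q: 0 + 1(631.5) = 631.5
  R: 0 + 1(631.5) = 631.5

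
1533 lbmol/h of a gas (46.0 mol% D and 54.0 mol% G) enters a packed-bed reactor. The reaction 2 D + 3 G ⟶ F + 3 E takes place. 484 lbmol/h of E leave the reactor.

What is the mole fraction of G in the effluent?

For E: n = n₀ + 3ξ → 484 = 0 + 3ξ, giving ξ = 161.3 lbmol/h.
Outlet amounts (n = n₀ + ν ξ):
  D: 705.2 − 2(161.3) = 382.5
  G: 827.8 − 3(161.3) = 343.8
  F: 0 + 1(161.3) = 161.3
  E: 0 + 3(161.3) = 484
Total out = 1372 lbmol/h; y_G = 343.8 / 1372 = 0.2507.

0.251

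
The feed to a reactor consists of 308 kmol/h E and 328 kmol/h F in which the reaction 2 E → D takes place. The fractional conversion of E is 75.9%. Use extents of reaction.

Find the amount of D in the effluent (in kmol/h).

E reacted = 0.759 × 308 = 233.8 kmol/h; ν_E = −2, so ξ = 233.8/2 = 116.9 kmol/h.
Outlet amounts (n = n₀ + ν ξ):
  E: 308 − 2(116.9) = 74.23
  D: 0 + 1(116.9) = 116.9
  F: 328 (inert)

117 kmol/h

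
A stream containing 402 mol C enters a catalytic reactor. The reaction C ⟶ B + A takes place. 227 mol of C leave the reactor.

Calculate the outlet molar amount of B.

175 mol

For C: n = n₀ − 1ξ → 227 = 402 − 1ξ, giving ξ = 175 mol.
Outlet amounts (n = n₀ + ν ξ):
  C: 402 − 1(175) = 227
  B: 0 + 1(175) = 175
  A: 0 + 1(175) = 175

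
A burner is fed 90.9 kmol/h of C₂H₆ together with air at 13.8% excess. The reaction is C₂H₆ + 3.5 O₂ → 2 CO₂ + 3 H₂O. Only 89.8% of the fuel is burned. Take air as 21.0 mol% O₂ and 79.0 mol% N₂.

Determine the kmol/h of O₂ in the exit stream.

Stoichiometric O₂ = 3.5 × 90.9 = 318.2 kmol/h; O₂ fed = 318.2 × 1.138 = 362.1 kmol/h.
N₂ fed = 362.1 × 79/21 = 1362 kmol/h.
Fuel reacted = 0.898 × 90.9 → ξ = 81.63 kmol/h.
Outlet (n = n₀ + ν ξ):
  C₂H₆: 90.9 − 1(81.63) = 9.272
  O₂: 362.1 − 3.5(81.63) = 76.36
  N₂: 1362 (inert)
  CO₂: 0 + 2(81.63) = 163.3
  H₂O: 0 + 3(81.63) = 244.9

76.4 kmol/h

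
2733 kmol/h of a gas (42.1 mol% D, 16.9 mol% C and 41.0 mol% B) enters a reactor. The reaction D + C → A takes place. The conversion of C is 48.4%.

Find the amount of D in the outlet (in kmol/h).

927 kmol/h

C reacted = 0.484 × 461.9 = 223.5 kmol/h; ν_C = −1, so ξ = 223.5/1 = 223.5 kmol/h.
Outlet amounts (n = n₀ + ν ξ):
  D: 1151 − 1(223.5) = 927
  C: 461.9 − 1(223.5) = 238.3
  A: 0 + 1(223.5) = 223.5
  B: 1121 (inert)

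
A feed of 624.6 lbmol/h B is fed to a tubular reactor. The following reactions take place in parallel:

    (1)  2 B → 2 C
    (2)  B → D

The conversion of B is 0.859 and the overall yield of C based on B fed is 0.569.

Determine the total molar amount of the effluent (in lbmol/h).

Yield of C: 2ξ₁ / 624.6 = 0.569 → ξ₁ = 177.7 lbmol/h.
Conversion of B: 2ξ₁ + 1ξ₂ = 0.859 × 624.6 = 536.5 → ξ₂ = 181.1 lbmol/h.
Outlet amounts (n = n₀ + Σ ν·ξ):
  B: 624.6 − 2(177.7) − 1(181.1) = 88.07
  C: 0 + 2(177.7) = 355.4
  D: 0 + 1(181.1) = 181.1
Total out = 88.07 + 355.4 + 181.1 = 624.6 lbmol/h.

625 lbmol/h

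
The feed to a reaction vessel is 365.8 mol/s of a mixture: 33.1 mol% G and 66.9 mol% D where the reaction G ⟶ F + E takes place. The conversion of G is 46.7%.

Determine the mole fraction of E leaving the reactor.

G reacted = 0.467 × 121.1 = 56.54 mol/s; ν_G = −1, so ξ = 56.54/1 = 56.54 mol/s.
Outlet amounts (n = n₀ + ν ξ):
  G: 121.1 − 1(56.54) = 64.54
  F: 0 + 1(56.54) = 56.54
  E: 0 + 1(56.54) = 56.54
  D: 244.7 (inert)
Total out = 422.3 mol/s; y_E = 56.54 / 422.3 = 0.1339.

0.134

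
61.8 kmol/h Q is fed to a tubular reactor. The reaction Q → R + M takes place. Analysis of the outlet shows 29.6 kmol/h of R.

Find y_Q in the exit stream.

For R: n = n₀ + 1ξ → 29.6 = 0 + 1ξ, giving ξ = 29.6 kmol/h.
Outlet amounts (n = n₀ + ν ξ):
  Q: 61.8 − 1(29.6) = 32.2
  R: 0 + 1(29.6) = 29.6
  M: 0 + 1(29.6) = 29.6
Total out = 91.4 kmol/h; y_Q = 32.2 / 91.4 = 0.3523.

0.352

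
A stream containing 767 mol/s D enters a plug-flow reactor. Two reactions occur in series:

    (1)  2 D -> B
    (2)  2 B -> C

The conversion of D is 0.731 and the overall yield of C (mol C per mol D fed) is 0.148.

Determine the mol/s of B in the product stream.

53.3 mol/s

Conversion of D: D consumed = 2ξ₁ = 0.731 × 767 → ξ₁ = 280.3 mol/s.
Yield of C: 1ξ₂ / 767 = 0.148 → ξ₂ = 113.5 mol/s.
Outlet amounts (n = n₀ + Σ ν·ξ):
  D: 767 − 2(280.3) = 206.3
  B: 0 + 1(280.3) − 2(113.5) = 53.31
  C: 0 + 1(113.5) = 113.5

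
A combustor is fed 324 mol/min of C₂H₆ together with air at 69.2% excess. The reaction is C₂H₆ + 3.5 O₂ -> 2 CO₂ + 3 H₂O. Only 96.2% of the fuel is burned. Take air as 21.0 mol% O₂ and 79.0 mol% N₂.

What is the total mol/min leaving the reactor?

Stoichiometric O₂ = 3.5 × 324 = 1134 mol/min; O₂ fed = 1134 × 1.692 = 1919 mol/min.
N₂ fed = 1919 × 79/21 = 7218 mol/min.
Fuel reacted = 0.962 × 324 → ξ = 311.7 mol/min.
Outlet (n = n₀ + ν ξ):
  C₂H₆: 324 − 1(311.7) = 12.31
  O₂: 1919 − 3.5(311.7) = 827.8
  N₂: 7218 (inert)
  CO₂: 0 + 2(311.7) = 623.4
  H₂O: 0 + 3(311.7) = 935.1
Total out = 12.31 + 827.8 + 7218 + 623.4 + 935.1 = 9617 mol/min.

9620 mol/min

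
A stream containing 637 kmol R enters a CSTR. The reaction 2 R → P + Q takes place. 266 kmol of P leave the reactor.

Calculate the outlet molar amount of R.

105 kmol

For P: n = n₀ + 1ξ → 266 = 0 + 1ξ, giving ξ = 266 kmol.
Outlet amounts (n = n₀ + ν ξ):
  R: 637 − 2(266) = 105
  P: 0 + 1(266) = 266
  Q: 0 + 1(266) = 266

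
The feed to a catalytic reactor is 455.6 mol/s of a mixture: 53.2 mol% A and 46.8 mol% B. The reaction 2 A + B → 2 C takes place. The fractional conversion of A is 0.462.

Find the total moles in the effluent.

A reacted = 0.462 × 242.4 = 112 mol/s; ν_A = −2, so ξ = 112/2 = 55.99 mol/s.
Outlet amounts (n = n₀ + ν ξ):
  A: 242.4 − 2(55.99) = 130.4
  B: 213.2 − 1(55.99) = 157.2
  C: 0 + 2(55.99) = 112
Total out = 130.4 + 157.2 + 112 = 399.6 mol/s.

400 mol/s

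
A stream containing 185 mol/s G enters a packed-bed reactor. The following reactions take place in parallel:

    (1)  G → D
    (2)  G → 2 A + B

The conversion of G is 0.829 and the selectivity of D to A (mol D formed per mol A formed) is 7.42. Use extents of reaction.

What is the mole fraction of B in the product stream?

0.0474

Conversion of G: G consumed = 0.829 × 185 = 153.4 mol/s = 1ξ₁ + 1ξ₂.
Selectivity: 1ξ₁ / (2ξ₂) = 7.42 → ξ₁ = 14.84 ξ₂.
Substitute: (1·14.84 + 1) ξ₂ = 153.4 → ξ₂ = 9.682 mol/s, ξ₁ = 143.7 mol/s.
Outlet amounts (n = n₀ + Σ ν·ξ):
  G: 185 − 1(143.7) − 1(9.682) = 31.64
  D: 0 + 1(143.7) = 143.7
  A: 0 + 2(9.682) = 19.36
  B: 0 + 1(9.682) = 9.682
Total out = 204.4 mol/s; y_B = 9.682 / 204.4 = 0.04738.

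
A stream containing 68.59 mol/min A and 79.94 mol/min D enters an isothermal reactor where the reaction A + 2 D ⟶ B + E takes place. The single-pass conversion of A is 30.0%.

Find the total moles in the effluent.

A reacted = 0.3 × 68.59 = 20.58 mol/min; ν_A = −1, so ξ = 20.58/1 = 20.58 mol/min.
Outlet amounts (n = n₀ + ν ξ):
  A: 68.59 − 1(20.58) = 48.01
  D: 79.94 − 2(20.58) = 38.79
  B: 0 + 1(20.58) = 20.58
  E: 0 + 1(20.58) = 20.58
Total out = 48.01 + 38.79 + 20.58 + 20.58 = 128 mol/min.

128 mol/min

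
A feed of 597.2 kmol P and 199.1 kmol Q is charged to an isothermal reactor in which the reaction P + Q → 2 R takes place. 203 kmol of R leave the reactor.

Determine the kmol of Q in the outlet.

97.6 kmol

For R: n = n₀ + 2ξ → 203 = 0 + 2ξ, giving ξ = 101.5 kmol.
Outlet amounts (n = n₀ + ν ξ):
  P: 597.2 − 1(101.5) = 495.7
  Q: 199.1 − 1(101.5) = 97.6
  R: 0 + 2(101.5) = 203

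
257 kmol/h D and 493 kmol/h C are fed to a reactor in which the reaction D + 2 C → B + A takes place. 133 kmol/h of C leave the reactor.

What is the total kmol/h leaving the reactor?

For C: n = n₀ − 2ξ → 133 = 493 − 2ξ, giving ξ = 180 kmol/h.
Outlet amounts (n = n₀ + ν ξ):
  D: 257 − 1(180) = 77
  C: 493 − 2(180) = 133
  B: 0 + 1(180) = 180
  A: 0 + 1(180) = 180
Total out = 77 + 133 + 180 + 180 = 570 kmol/h.

570 kmol/h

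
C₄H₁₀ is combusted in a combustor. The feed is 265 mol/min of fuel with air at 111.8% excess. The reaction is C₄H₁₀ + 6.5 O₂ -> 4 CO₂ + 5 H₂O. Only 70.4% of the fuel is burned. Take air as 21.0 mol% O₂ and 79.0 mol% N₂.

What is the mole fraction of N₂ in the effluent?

0.766

Stoichiometric O₂ = 6.5 × 265 = 1722 mol/min; O₂ fed = 1722 × 2.118 = 3648 mol/min.
N₂ fed = 3648 × 79/21 = 13720 mol/min.
Fuel reacted = 0.704 × 265 → ξ = 186.6 mol/min.
Outlet (n = n₀ + ν ξ):
  C₄H₁₀: 265 − 1(186.6) = 78.44
  O₂: 3648 − 6.5(186.6) = 2436
  N₂: 13720 (inert)
  CO₂: 0 + 4(186.6) = 746.2
  H₂O: 0 + 5(186.6) = 932.8
Total out = 17920 mol/min; y_N₂ = 13720 / 17920 = 0.766.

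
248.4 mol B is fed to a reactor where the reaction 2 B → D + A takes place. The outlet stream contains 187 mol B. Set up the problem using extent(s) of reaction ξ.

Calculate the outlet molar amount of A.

30.7 mol

For B: n = n₀ − 2ξ → 187 = 248.4 − 2ξ, giving ξ = 30.7 mol.
Outlet amounts (n = n₀ + ν ξ):
  B: 248.4 − 2(30.7) = 187
  D: 0 + 1(30.7) = 30.7
  A: 0 + 1(30.7) = 30.7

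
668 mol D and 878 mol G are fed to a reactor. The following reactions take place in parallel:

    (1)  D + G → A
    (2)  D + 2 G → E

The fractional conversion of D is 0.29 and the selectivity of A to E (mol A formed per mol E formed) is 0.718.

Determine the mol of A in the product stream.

Conversion of D: D consumed = 0.29 × 668 = 193.7 mol = 1ξ₁ + 1ξ₂.
Selectivity: 1ξ₁ / (1ξ₂) = 0.718 → ξ₁ = 0.718 ξ₂.
Substitute: (1·0.718 + 1) ξ₂ = 193.7 → ξ₂ = 112.8 mol, ξ₁ = 80.96 mol.
Outlet amounts (n = n₀ + Σ ν·ξ):
  D: 668 − 1(80.96) − 1(112.8) = 474.3
  G: 878 − 1(80.96) − 2(112.8) = 571.5
  A: 0 + 1(80.96) = 80.96
  E: 0 + 1(112.8) = 112.8

81 mol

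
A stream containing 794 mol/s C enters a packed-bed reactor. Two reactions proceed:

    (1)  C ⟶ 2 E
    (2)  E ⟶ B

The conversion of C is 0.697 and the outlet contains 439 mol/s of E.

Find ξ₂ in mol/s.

ξ₂ = 668 mol/s

Conversion of C: C consumed = 1ξ₁ = 0.697 × 794 → ξ₁ = 553.4 mol/s.
E balance: n_E = 0 + 2ξ₁ − 1ξ₂ = 439 → ξ₂ = (2·553.4 − 439)/1 = 667.8 mol/s.
Outlet amounts (n = n₀ + Σ ν·ξ):
  C: 794 − 1(553.4) = 240.6
  E: 0 + 2(553.4) − 1(667.8) = 439
  B: 0 + 1(667.8) = 667.8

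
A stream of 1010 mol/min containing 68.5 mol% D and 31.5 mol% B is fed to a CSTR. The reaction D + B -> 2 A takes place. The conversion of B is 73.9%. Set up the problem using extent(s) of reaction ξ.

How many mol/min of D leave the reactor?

B reacted = 0.739 × 318.1 = 235.1 mol/min; ν_B = −1, so ξ = 235.1/1 = 235.1 mol/min.
Outlet amounts (n = n₀ + ν ξ):
  D: 691.9 − 1(235.1) = 456.7
  B: 318.1 − 1(235.1) = 83.04
  A: 0 + 2(235.1) = 470.2

457 mol/min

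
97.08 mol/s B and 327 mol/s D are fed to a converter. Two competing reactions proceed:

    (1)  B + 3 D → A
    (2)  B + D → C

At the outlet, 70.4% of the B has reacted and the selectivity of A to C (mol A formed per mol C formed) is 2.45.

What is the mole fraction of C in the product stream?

Conversion of B: B consumed = 0.704 × 97.08 = 68.34 mol/s = 1ξ₁ + 1ξ₂.
Selectivity: 1ξ₁ / (1ξ₂) = 2.45 → ξ₁ = 2.45 ξ₂.
Substitute: (1·2.45 + 1) ξ₂ = 68.34 → ξ₂ = 19.81 mol/s, ξ₁ = 48.53 mol/s.
Outlet amounts (n = n₀ + Σ ν·ξ):
  B: 97.08 − 1(48.53) − 1(19.81) = 28.74
  D: 327 − 3(48.53) − 1(19.81) = 161.6
  A: 0 + 1(48.53) = 48.53
  C: 0 + 1(19.81) = 19.81
Total out = 258.7 mol/s; y_C = 19.81 / 258.7 = 0.07658.

0.0766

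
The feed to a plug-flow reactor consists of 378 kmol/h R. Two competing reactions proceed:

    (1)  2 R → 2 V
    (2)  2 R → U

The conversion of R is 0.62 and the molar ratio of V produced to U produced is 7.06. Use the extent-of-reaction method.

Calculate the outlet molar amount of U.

25.9 kmol/h

Conversion of R: R consumed = 0.62 × 378 = 234.4 kmol/h = 2ξ₁ + 2ξ₂.
Selectivity: 2ξ₁ / (1ξ₂) = 7.06 → ξ₁ = 3.53 ξ₂.
Substitute: (2·3.53 + 2) ξ₂ = 234.4 → ξ₂ = 25.87 kmol/h, ξ₁ = 91.31 kmol/h.
Outlet amounts (n = n₀ + Σ ν·ξ):
  R: 378 − 2(91.31) − 2(25.87) = 143.6
  V: 0 + 2(91.31) = 182.6
  U: 0 + 1(25.87) = 25.87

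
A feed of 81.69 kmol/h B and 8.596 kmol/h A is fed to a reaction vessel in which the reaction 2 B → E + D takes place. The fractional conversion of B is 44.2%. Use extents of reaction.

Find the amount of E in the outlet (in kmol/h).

18.1 kmol/h

B reacted = 0.442 × 81.69 = 36.11 kmol/h; ν_B = −2, so ξ = 36.11/2 = 18.05 kmol/h.
Outlet amounts (n = n₀ + ν ξ):
  B: 81.69 − 2(18.05) = 45.58
  E: 0 + 1(18.05) = 18.05
  D: 0 + 1(18.05) = 18.05
  A: 8.596 (inert)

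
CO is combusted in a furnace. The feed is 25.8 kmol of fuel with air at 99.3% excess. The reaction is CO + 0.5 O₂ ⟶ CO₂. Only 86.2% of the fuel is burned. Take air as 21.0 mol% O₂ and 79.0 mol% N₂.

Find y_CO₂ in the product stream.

0.162

Stoichiometric O₂ = 0.5 × 25.8 = 12.9 kmol; O₂ fed = 12.9 × 1.993 = 25.71 kmol.
N₂ fed = 25.71 × 79/21 = 96.72 kmol.
Fuel reacted = 0.862 × 25.8 → ξ = 22.24 kmol.
Outlet (n = n₀ + ν ξ):
  CO: 25.8 − 1(22.24) = 3.56
  O₂: 25.71 − 0.5(22.24) = 14.59
  N₂: 96.72 (inert)
  CO₂: 0 + 1(22.24) = 22.24
Total out = 137.1 kmol; y_CO₂ = 22.24 / 137.1 = 0.1622.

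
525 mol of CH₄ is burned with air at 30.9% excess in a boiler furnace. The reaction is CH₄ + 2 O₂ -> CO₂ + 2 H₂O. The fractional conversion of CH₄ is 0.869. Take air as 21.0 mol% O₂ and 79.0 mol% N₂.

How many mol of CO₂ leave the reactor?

Stoichiometric O₂ = 2 × 525 = 1050 mol; O₂ fed = 1050 × 1.309 = 1374 mol.
N₂ fed = 1374 × 79/21 = 5171 mol.
Fuel reacted = 0.869 × 525 → ξ = 456.2 mol.
Outlet (n = n₀ + ν ξ):
  CH₄: 525 − 1(456.2) = 68.77
  O₂: 1374 − 2(456.2) = 462
  N₂: 5171 (inert)
  CO₂: 0 + 1(456.2) = 456.2
  H₂O: 0 + 2(456.2) = 912.5

456 mol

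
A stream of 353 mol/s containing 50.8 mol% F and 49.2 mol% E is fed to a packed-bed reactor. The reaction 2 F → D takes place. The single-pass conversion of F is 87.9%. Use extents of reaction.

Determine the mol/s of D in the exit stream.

F reacted = 0.879 × 179.3 = 157.6 mol/s; ν_F = −2, so ξ = 157.6/2 = 78.81 mol/s.
Outlet amounts (n = n₀ + ν ξ):
  F: 179.3 − 2(78.81) = 21.7
  D: 0 + 1(78.81) = 78.81
  E: 173.7 (inert)

78.8 mol/s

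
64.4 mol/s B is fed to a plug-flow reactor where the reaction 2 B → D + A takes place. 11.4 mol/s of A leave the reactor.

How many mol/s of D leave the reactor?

For A: n = n₀ + 1ξ → 11.4 = 0 + 1ξ, giving ξ = 11.4 mol/s.
Outlet amounts (n = n₀ + ν ξ):
  B: 64.4 − 2(11.4) = 41.6
  D: 0 + 1(11.4) = 11.4
  A: 0 + 1(11.4) = 11.4

11.4 mol/s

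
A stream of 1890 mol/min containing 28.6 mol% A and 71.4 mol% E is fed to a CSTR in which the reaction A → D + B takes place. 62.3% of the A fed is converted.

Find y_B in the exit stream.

0.151

A reacted = 0.623 × 540.5 = 336.8 mol/min; ν_A = −1, so ξ = 336.8/1 = 336.8 mol/min.
Outlet amounts (n = n₀ + ν ξ):
  A: 540.5 − 1(336.8) = 203.8
  D: 0 + 1(336.8) = 336.8
  B: 0 + 1(336.8) = 336.8
  E: 1349 (inert)
Total out = 2227 mol/min; y_B = 336.8 / 2227 = 0.1512.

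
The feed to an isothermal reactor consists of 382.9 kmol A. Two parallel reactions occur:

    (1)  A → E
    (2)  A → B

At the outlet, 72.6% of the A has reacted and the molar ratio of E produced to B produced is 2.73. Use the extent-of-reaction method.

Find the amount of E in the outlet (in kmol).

Conversion of A: A consumed = 0.726 × 382.9 = 278 kmol = 1ξ₁ + 1ξ₂.
Selectivity: 1ξ₁ / (1ξ₂) = 2.73 → ξ₁ = 2.73 ξ₂.
Substitute: (1·2.73 + 1) ξ₂ = 278 → ξ₂ = 74.53 kmol, ξ₁ = 203.5 kmol.
Outlet amounts (n = n₀ + Σ ν·ξ):
  A: 382.9 − 1(203.5) − 1(74.53) = 104.9
  E: 0 + 1(203.5) = 203.5
  B: 0 + 1(74.53) = 74.53

203 kmol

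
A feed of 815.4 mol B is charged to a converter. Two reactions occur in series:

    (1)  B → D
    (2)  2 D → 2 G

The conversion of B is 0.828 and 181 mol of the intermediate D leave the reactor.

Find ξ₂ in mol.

Conversion of B: B consumed = 1ξ₁ = 0.828 × 815.4 → ξ₁ = 675.2 mol.
D balance: n_D = 0 + 1ξ₁ − 2ξ₂ = 181 → ξ₂ = (1·675.2 − 181)/2 = 247.1 mol.
Outlet amounts (n = n₀ + Σ ν·ξ):
  B: 815.4 − 1(675.2) = 140.2
  D: 0 + 1(675.2) − 2(247.1) = 181
  G: 0 + 2(247.1) = 494.2

ξ₂ = 247 mol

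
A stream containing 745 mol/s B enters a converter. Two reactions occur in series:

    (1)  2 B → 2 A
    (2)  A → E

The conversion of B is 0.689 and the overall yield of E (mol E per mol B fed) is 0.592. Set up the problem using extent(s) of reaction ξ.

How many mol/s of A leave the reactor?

Conversion of B: B consumed = 2ξ₁ = 0.689 × 745 → ξ₁ = 256.7 mol/s.
Yield of E: 1ξ₂ / 745 = 0.592 → ξ₂ = 441 mol/s.
Outlet amounts (n = n₀ + Σ ν·ξ):
  B: 745 − 2(256.7) = 231.7
  A: 0 + 2(256.7) − 1(441) = 72.26
  E: 0 + 1(441) = 441

72.3 mol/s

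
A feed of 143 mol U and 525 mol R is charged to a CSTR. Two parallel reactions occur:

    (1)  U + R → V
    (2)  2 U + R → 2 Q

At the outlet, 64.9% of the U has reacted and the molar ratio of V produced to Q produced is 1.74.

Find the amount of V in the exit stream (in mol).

Conversion of U: U consumed = 0.649 × 143 = 92.81 mol = 1ξ₁ + 2ξ₂.
Selectivity: 1ξ₁ / (2ξ₂) = 1.74 → ξ₁ = 3.48 ξ₂.
Substitute: (1·3.48 + 2) ξ₂ = 92.81 → ξ₂ = 16.94 mol, ξ₁ = 58.94 mol.
Outlet amounts (n = n₀ + Σ ν·ξ):
  U: 143 − 1(58.94) − 2(16.94) = 50.19
  R: 525 − 1(58.94) − 1(16.94) = 449.1
  V: 0 + 1(58.94) = 58.94
  Q: 0 + 2(16.94) = 33.87

58.9 mol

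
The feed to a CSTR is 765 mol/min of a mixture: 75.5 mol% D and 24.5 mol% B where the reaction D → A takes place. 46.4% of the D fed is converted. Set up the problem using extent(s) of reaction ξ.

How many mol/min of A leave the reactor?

D reacted = 0.464 × 577.6 = 268 mol/min; ν_D = −1, so ξ = 268/1 = 268 mol/min.
Outlet amounts (n = n₀ + ν ξ):
  D: 577.6 − 1(268) = 309.6
  A: 0 + 1(268) = 268
  B: 187.4 (inert)

268 mol/min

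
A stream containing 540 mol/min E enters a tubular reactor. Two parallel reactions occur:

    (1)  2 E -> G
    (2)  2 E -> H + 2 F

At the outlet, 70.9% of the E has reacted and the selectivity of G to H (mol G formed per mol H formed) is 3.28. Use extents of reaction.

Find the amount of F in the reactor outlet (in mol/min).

Conversion of E: E consumed = 0.709 × 540 = 382.9 mol/min = 2ξ₁ + 2ξ₂.
Selectivity: 1ξ₁ / (1ξ₂) = 3.28 → ξ₁ = 3.28 ξ₂.
Substitute: (2·3.28 + 2) ξ₂ = 382.9 → ξ₂ = 44.73 mol/min, ξ₁ = 146.7 mol/min.
Outlet amounts (n = n₀ + Σ ν·ξ):
  E: 540 − 2(146.7) − 2(44.73) = 157.1
  G: 0 + 1(146.7) = 146.7
  H: 0 + 1(44.73) = 44.73
  F: 0 + 2(44.73) = 89.45

89.5 mol/min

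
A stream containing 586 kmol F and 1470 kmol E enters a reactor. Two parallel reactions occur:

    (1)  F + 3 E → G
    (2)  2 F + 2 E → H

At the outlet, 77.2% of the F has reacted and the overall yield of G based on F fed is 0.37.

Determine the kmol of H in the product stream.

Yield of G: 1ξ₁ / 586 = 0.37 → ξ₁ = 216.8 kmol.
Conversion of F: 1ξ₁ + 2ξ₂ = 0.772 × 586 = 452.4 → ξ₂ = 117.8 kmol.
Outlet amounts (n = n₀ + Σ ν·ξ):
  F: 586 − 1(216.8) − 2(117.8) = 133.6
  E: 1470 − 3(216.8) − 2(117.8) = 584
  G: 0 + 1(216.8) = 216.8
  H: 0 + 1(117.8) = 117.8

118 kmol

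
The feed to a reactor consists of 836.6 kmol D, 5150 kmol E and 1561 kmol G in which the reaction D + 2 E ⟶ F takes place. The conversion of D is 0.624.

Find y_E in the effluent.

D reacted = 0.624 × 836.6 = 522 kmol; ν_D = −1, so ξ = 522/1 = 522 kmol.
Outlet amounts (n = n₀ + ν ξ):
  D: 836.6 − 1(522) = 314.6
  E: 5150 − 2(522) = 4106
  F: 0 + 1(522) = 522
  G: 1561 (inert)
Total out = 6504 kmol; y_E = 4106 / 6504 = 0.6313.

0.631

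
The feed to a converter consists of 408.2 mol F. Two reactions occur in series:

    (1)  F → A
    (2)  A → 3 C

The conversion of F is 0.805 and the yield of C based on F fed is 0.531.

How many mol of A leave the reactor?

Conversion of F: F consumed = 1ξ₁ = 0.805 × 408.2 → ξ₁ = 328.6 mol.
Yield of C: 3ξ₂ / 408.2 = 0.531 → ξ₂ = 72.25 mol.
Outlet amounts (n = n₀ + Σ ν·ξ):
  F: 408.2 − 1(328.6) = 79.6
  A: 0 + 1(328.6) − 1(72.25) = 256.3
  C: 0 + 3(72.25) = 216.8

256 mol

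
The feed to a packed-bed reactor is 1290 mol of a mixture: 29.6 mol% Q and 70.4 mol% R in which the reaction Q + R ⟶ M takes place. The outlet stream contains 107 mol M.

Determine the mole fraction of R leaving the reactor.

For M: n = n₀ + 1ξ → 107 = 0 + 1ξ, giving ξ = 107 mol.
Outlet amounts (n = n₀ + ν ξ):
  Q: 381.8 − 1(107) = 274.8
  R: 908.2 − 1(107) = 801.2
  M: 0 + 1(107) = 107
Total out = 1183 mol; y_R = 801.2 / 1183 = 0.6772.

0.677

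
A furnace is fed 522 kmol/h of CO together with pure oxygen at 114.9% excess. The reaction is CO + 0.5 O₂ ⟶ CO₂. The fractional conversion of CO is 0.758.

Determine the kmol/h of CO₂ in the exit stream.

396 kmol/h

Stoichiometric O₂ = 0.5 × 522 = 261 kmol/h; O₂ fed = 261 × 2.149 = 560.9 kmol/h.
Fuel reacted = 0.758 × 522 → ξ = 395.7 kmol/h.
Outlet (n = n₀ + ν ξ):
  CO: 522 − 1(395.7) = 126.3
  O₂: 560.9 − 0.5(395.7) = 363.1
  CO₂: 0 + 1(395.7) = 395.7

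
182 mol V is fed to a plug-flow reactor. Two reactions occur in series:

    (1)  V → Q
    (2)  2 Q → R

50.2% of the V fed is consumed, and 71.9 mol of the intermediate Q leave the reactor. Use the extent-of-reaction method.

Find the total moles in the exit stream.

172 mol

Conversion of V: V consumed = 1ξ₁ = 0.502 × 182 → ξ₁ = 91.36 mol.
Q balance: n_Q = 0 + 1ξ₁ − 2ξ₂ = 71.9 → ξ₂ = (1·91.36 − 71.9)/2 = 9.732 mol.
Outlet amounts (n = n₀ + Σ ν·ξ):
  V: 182 − 1(91.36) = 90.64
  Q: 0 + 1(91.36) − 2(9.732) = 71.9
  R: 0 + 1(9.732) = 9.732
Total out = 90.64 + 71.9 + 9.732 = 172.3 mol.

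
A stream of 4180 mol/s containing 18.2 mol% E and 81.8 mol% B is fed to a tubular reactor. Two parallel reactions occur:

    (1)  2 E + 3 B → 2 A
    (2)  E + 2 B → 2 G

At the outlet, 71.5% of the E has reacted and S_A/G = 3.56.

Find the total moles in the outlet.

Conversion of E: E consumed = 0.715 × 760.8 = 543.9 mol/s = 2ξ₁ + 1ξ₂.
Selectivity: 2ξ₁ / (2ξ₂) = 3.56 → ξ₁ = 3.56 ξ₂.
Substitute: (2·3.56 + 1) ξ₂ = 543.9 → ξ₂ = 66.99 mol/s, ξ₁ = 238.5 mol/s.
Outlet amounts (n = n₀ + Σ ν·ξ):
  E: 760.8 − 2(238.5) − 1(66.99) = 216.8
  B: 3419 − 3(238.5) − 2(66.99) = 2570
  A: 0 + 2(238.5) = 477
  G: 0 + 2(66.99) = 134
Total out = 216.8 + 2570 + 477 + 134 = 3398 mol/s.

3400 mol/s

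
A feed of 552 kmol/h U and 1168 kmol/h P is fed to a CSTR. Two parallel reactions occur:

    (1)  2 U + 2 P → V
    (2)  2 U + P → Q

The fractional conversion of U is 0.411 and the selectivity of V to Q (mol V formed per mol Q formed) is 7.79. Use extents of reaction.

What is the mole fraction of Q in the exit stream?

Conversion of U: U consumed = 0.411 × 552 = 226.9 kmol/h = 2ξ₁ + 2ξ₂.
Selectivity: 1ξ₁ / (1ξ₂) = 7.79 → ξ₁ = 7.79 ξ₂.
Substitute: (2·7.79 + 2) ξ₂ = 226.9 → ξ₂ = 12.91 kmol/h, ξ₁ = 100.5 kmol/h.
Outlet amounts (n = n₀ + Σ ν·ξ):
  U: 552 − 2(100.5) − 2(12.91) = 325.1
  P: 1168 − 2(100.5) − 1(12.91) = 954
  V: 0 + 1(100.5) = 100.5
  Q: 0 + 1(12.91) = 12.91
Total out = 1393 kmol/h; y_Q = 12.91 / 1393 = 0.009267.

0.00927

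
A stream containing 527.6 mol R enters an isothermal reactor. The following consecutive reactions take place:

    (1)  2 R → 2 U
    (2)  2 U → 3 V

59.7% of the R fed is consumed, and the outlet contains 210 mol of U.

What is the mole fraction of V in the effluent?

0.271

Conversion of R: R consumed = 2ξ₁ = 0.597 × 527.6 → ξ₁ = 157.5 mol.
U balance: n_U = 0 + 2ξ₁ − 2ξ₂ = 210 → ξ₂ = (2·157.5 − 210)/2 = 52.49 mol.
Outlet amounts (n = n₀ + Σ ν·ξ):
  R: 527.6 − 2(157.5) = 212.6
  U: 0 + 2(157.5) − 2(52.49) = 210
  V: 0 + 3(52.49) = 157.5
Total out = 580.1 mol; y_V = 157.5 / 580.1 = 0.2715.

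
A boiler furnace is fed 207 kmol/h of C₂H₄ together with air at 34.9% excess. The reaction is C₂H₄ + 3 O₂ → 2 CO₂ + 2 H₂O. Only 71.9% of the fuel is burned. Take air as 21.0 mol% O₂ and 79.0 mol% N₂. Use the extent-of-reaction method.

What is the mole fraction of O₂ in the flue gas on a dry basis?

Stoichiometric O₂ = 3 × 207 = 621 kmol/h; O₂ fed = 621 × 1.349 = 837.7 kmol/h.
N₂ fed = 837.7 × 79/21 = 3151 kmol/h.
Fuel reacted = 0.719 × 207 → ξ = 148.8 kmol/h.
Outlet (n = n₀ + ν ξ):
  C₂H₄: 207 − 1(148.8) = 58.17
  O₂: 837.7 − 3(148.8) = 391.2
  N₂: 3151 (inert)
  CO₂: 0 + 2(148.8) = 297.7
  H₂O: 0 + 2(148.8) = 297.7
Dry total = 3899 kmol/h; y_O₂ (dry) = 391.2 / 3899 = 0.1004.

0.1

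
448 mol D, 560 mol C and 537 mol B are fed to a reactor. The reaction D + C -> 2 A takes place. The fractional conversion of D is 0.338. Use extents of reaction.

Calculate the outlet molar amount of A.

D reacted = 0.338 × 448 = 151.4 mol; ν_D = −1, so ξ = 151.4/1 = 151.4 mol.
Outlet amounts (n = n₀ + ν ξ):
  D: 448 − 1(151.4) = 296.6
  C: 560 − 1(151.4) = 408.6
  A: 0 + 2(151.4) = 302.8
  B: 537 (inert)

303 mol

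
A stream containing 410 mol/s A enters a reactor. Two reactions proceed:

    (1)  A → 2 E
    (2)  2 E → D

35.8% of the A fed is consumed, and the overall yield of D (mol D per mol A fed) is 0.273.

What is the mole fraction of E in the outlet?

Conversion of A: A consumed = 1ξ₁ = 0.358 × 410 → ξ₁ = 146.8 mol/s.
Yield of D: 1ξ₂ / 410 = 0.273 → ξ₂ = 111.9 mol/s.
Outlet amounts (n = n₀ + Σ ν·ξ):
  A: 410 − 1(146.8) = 263.2
  E: 0 + 2(146.8) − 2(111.9) = 69.7
  D: 0 + 1(111.9) = 111.9
Total out = 444.9 mol/s; y_E = 69.7 / 444.9 = 0.1567.

0.157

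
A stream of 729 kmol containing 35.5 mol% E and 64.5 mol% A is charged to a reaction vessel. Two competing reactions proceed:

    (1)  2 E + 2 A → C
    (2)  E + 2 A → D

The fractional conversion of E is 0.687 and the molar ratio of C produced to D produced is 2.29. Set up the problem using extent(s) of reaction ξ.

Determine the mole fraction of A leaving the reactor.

Conversion of E: E consumed = 0.687 × 258.8 = 177.8 kmol = 2ξ₁ + 1ξ₂.
Selectivity: 1ξ₁ / (1ξ₂) = 2.29 → ξ₁ = 2.29 ξ₂.
Substitute: (2·2.29 + 1) ξ₂ = 177.8 → ξ₂ = 31.86 kmol, ξ₁ = 72.96 kmol.
Outlet amounts (n = n₀ + Σ ν·ξ):
  E: 258.8 − 2(72.96) − 1(31.86) = 81
  A: 470.2 − 2(72.96) − 2(31.86) = 260.6
  C: 0 + 1(72.96) = 72.96
  D: 0 + 1(31.86) = 31.86
Total out = 446.4 kmol; y_A = 260.6 / 446.4 = 0.5837.

0.584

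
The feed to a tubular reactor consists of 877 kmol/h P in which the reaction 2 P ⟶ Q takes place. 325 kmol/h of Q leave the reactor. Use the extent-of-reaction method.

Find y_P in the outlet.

For Q: n = n₀ + 1ξ → 325 = 0 + 1ξ, giving ξ = 325 kmol/h.
Outlet amounts (n = n₀ + ν ξ):
  P: 877 − 2(325) = 227
  Q: 0 + 1(325) = 325
Total out = 552 kmol/h; y_P = 227 / 552 = 0.4112.

0.411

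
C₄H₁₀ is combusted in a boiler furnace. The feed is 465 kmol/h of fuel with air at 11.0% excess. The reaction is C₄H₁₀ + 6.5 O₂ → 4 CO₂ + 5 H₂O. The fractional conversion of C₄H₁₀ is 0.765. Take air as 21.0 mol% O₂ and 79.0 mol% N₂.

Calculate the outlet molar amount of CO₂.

1420 kmol/h

Stoichiometric O₂ = 6.5 × 465 = 3022 kmol/h; O₂ fed = 3022 × 1.110 = 3355 kmol/h.
N₂ fed = 3355 × 79/21 = 12620 kmol/h.
Fuel reacted = 0.765 × 465 → ξ = 355.7 kmol/h.
Outlet (n = n₀ + ν ξ):
  C₄H₁₀: 465 − 1(355.7) = 109.3
  O₂: 3355 − 6.5(355.7) = 1043
  N₂: 12620 (inert)
  CO₂: 0 + 4(355.7) = 1423
  H₂O: 0 + 5(355.7) = 1779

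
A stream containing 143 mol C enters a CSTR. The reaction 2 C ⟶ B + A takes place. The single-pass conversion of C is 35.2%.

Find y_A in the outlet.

0.176

C reacted = 0.352 × 143 = 50.34 mol; ν_C = −2, so ξ = 50.34/2 = 25.17 mol.
Outlet amounts (n = n₀ + ν ξ):
  C: 143 − 2(25.17) = 92.66
  B: 0 + 1(25.17) = 25.17
  A: 0 + 1(25.17) = 25.17
Total out = 143 mol; y_A = 25.17 / 143 = 0.176.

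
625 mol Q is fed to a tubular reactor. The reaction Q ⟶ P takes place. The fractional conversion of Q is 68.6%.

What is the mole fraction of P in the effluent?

Q reacted = 0.686 × 625 = 428.8 mol; ν_Q = −1, so ξ = 428.8/1 = 428.8 mol.
Outlet amounts (n = n₀ + ν ξ):
  Q: 625 − 1(428.8) = 196.2
  P: 0 + 1(428.8) = 428.8
Total out = 625 mol; y_P = 428.8 / 625 = 0.686.

0.686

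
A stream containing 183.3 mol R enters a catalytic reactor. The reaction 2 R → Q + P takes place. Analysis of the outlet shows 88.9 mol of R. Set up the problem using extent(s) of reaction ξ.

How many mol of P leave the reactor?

47.2 mol

For R: n = n₀ − 2ξ → 88.9 = 183.3 − 2ξ, giving ξ = 47.2 mol.
Outlet amounts (n = n₀ + ν ξ):
  R: 183.3 − 2(47.2) = 88.9
  Q: 0 + 1(47.2) = 47.2
  P: 0 + 1(47.2) = 47.2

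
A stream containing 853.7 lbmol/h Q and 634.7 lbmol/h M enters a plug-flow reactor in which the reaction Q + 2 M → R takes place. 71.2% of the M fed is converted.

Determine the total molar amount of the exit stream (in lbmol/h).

M reacted = 0.712 × 634.7 = 451.9 lbmol/h; ν_M = −2, so ξ = 451.9/2 = 226 lbmol/h.
Outlet amounts (n = n₀ + ν ξ):
  Q: 853.7 − 1(226) = 627.7
  M: 634.7 − 2(226) = 182.8
  R: 0 + 1(226) = 226
Total out = 627.7 + 182.8 + 226 = 1036 lbmol/h.

1040 lbmol/h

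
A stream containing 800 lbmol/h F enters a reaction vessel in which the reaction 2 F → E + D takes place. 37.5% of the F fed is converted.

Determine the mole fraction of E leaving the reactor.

0.188

F reacted = 0.375 × 800 = 300 lbmol/h; ν_F = −2, so ξ = 300/2 = 150 lbmol/h.
Outlet amounts (n = n₀ + ν ξ):
  F: 800 − 2(150) = 500
  E: 0 + 1(150) = 150
  D: 0 + 1(150) = 150
Total out = 800 lbmol/h; y_E = 150 / 800 = 0.1875.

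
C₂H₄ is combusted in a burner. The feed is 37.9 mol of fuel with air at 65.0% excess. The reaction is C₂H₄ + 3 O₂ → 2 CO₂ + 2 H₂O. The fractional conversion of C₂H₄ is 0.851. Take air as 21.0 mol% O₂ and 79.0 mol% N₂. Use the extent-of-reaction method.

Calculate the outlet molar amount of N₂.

Stoichiometric O₂ = 3 × 37.9 = 113.7 mol; O₂ fed = 113.7 × 1.650 = 187.6 mol.
N₂ fed = 187.6 × 79/21 = 705.8 mol.
Fuel reacted = 0.851 × 37.9 → ξ = 32.25 mol.
Outlet (n = n₀ + ν ξ):
  C₂H₄: 37.9 − 1(32.25) = 5.647
  O₂: 187.6 − 3(32.25) = 90.85
  N₂: 705.8 (inert)
  CO₂: 0 + 2(32.25) = 64.51
  H₂O: 0 + 2(32.25) = 64.51

706 mol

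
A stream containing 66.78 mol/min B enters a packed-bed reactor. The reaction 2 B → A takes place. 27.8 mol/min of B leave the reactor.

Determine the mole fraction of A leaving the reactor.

For B: n = n₀ − 2ξ → 27.8 = 66.78 − 2ξ, giving ξ = 19.49 mol/min.
Outlet amounts (n = n₀ + ν ξ):
  B: 66.78 − 2(19.49) = 27.8
  A: 0 + 1(19.49) = 19.49
Total out = 47.29 mol/min; y_A = 19.49 / 47.29 = 0.4121.

0.412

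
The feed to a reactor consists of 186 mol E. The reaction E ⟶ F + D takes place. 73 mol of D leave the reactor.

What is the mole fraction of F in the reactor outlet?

For D: n = n₀ + 1ξ → 73 = 0 + 1ξ, giving ξ = 73 mol.
Outlet amounts (n = n₀ + ν ξ):
  E: 186 − 1(73) = 113
  F: 0 + 1(73) = 73
  D: 0 + 1(73) = 73
Total out = 259 mol; y_F = 73 / 259 = 0.2819.

0.282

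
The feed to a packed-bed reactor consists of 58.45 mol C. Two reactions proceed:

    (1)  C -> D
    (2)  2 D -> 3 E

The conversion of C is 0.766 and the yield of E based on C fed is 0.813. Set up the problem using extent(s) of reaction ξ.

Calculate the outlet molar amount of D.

13.1 mol

Conversion of C: C consumed = 1ξ₁ = 0.766 × 58.45 → ξ₁ = 44.77 mol.
Yield of E: 3ξ₂ / 58.45 = 0.813 → ξ₂ = 15.84 mol.
Outlet amounts (n = n₀ + Σ ν·ξ):
  C: 58.45 − 1(44.77) = 13.68
  D: 0 + 1(44.77) − 2(15.84) = 13.09
  E: 0 + 3(15.84) = 47.52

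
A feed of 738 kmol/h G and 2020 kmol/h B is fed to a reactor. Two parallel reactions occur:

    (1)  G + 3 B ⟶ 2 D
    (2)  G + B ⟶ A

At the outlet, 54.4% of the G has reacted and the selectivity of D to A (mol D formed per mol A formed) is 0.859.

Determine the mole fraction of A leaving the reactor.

Conversion of G: G consumed = 0.544 × 738 = 401.5 kmol/h = 1ξ₁ + 1ξ₂.
Selectivity: 2ξ₁ / (1ξ₂) = 0.859 → ξ₁ = 0.4295 ξ₂.
Substitute: (1·0.4295 + 1) ξ₂ = 401.5 → ξ₂ = 280.8 kmol/h, ξ₁ = 120.6 kmol/h.
Outlet amounts (n = n₀ + Σ ν·ξ):
  G: 738 − 1(120.6) − 1(280.8) = 336.5
  B: 2020 − 3(120.6) − 1(280.8) = 1377
  D: 0 + 2(120.6) = 241.2
  A: 0 + 1(280.8) = 280.8
Total out = 2236 kmol/h; y_A = 280.8 / 2236 = 0.1256.

0.126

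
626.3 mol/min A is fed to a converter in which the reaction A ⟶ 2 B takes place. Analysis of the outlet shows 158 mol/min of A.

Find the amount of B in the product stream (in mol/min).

For A: n = n₀ − 1ξ → 158 = 626.3 − 1ξ, giving ξ = 468.3 mol/min.
Outlet amounts (n = n₀ + ν ξ):
  A: 626.3 − 1(468.3) = 158
  B: 0 + 2(468.3) = 936.6

937 mol/min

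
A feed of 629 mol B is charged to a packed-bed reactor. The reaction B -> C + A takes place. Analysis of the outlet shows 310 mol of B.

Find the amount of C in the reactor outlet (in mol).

For B: n = n₀ − 1ξ → 310 = 629 − 1ξ, giving ξ = 319 mol.
Outlet amounts (n = n₀ + ν ξ):
  B: 629 − 1(319) = 310
  C: 0 + 1(319) = 319
  A: 0 + 1(319) = 319

319 mol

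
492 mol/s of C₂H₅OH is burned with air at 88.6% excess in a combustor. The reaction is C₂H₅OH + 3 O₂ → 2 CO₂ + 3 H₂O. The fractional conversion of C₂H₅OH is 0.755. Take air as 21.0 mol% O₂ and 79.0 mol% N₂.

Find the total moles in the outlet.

Stoichiometric O₂ = 3 × 492 = 1476 mol/s; O₂ fed = 1476 × 1.886 = 2784 mol/s.
N₂ fed = 2784 × 79/21 = 10470 mol/s.
Fuel reacted = 0.755 × 492 → ξ = 371.5 mol/s.
Outlet (n = n₀ + ν ξ):
  C₂H₅OH: 492 − 1(371.5) = 120.5
  O₂: 2784 − 3(371.5) = 1669
  N₂: 10470 (inert)
  CO₂: 0 + 2(371.5) = 742.9
  H₂O: 0 + 3(371.5) = 1114
Total out = 120.5 + 1669 + 10470 + 742.9 + 1114 = 14120 mol/s.

14100 mol/s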